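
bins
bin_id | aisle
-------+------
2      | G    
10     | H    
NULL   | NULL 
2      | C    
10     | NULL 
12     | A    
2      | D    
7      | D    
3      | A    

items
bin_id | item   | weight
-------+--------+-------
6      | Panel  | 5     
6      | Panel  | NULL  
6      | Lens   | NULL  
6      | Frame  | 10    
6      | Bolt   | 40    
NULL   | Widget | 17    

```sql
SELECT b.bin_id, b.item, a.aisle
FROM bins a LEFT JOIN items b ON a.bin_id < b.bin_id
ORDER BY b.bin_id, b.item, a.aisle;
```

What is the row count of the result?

LEFT JOIN keeps every row from `bins`; unmatched rows get NULL for `items`'s columns.
Matching on a.bin_id < b.bin_id. A NULL in a compared column never satisfies the condition.
- a (bin_id=2) pairs with 5 row(s) of b.
- a (bin_id=10) has no partner → padded with NULL.
- a (bin_id=NULL) has no partner → padded with NULL.
- a (bin_id=2) pairs with 5 row(s) of b.
- a (bin_id=10) has no partner → padded with NULL.
- a (bin_id=12) has no partner → padded with NULL.
- a (bin_id=2) pairs with 5 row(s) of b.
- a (bin_id=7) has no partner → padded with NULL.
- a (bin_id=3) pairs with 5 row(s) of b.
Total: 20 matched + 5 padded = 25 rows.

25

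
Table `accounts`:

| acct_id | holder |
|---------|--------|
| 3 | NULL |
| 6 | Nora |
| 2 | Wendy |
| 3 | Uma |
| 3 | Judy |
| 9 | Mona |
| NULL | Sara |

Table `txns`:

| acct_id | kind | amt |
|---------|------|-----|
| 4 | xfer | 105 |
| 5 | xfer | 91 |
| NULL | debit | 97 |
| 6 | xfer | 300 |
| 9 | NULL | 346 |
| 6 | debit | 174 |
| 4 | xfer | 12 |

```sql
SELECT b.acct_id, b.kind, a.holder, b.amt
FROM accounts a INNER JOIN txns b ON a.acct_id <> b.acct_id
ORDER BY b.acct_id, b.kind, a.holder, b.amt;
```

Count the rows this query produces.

33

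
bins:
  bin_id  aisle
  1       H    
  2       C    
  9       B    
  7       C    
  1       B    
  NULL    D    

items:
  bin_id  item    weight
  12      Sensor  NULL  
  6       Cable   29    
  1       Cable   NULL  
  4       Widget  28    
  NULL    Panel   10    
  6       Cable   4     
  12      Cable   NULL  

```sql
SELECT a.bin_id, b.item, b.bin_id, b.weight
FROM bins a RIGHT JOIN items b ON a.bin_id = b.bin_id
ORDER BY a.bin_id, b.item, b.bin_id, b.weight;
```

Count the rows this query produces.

8

RIGHT JOIN keeps every row from `items`; unmatched rows get NULL for `bins`'s columns.
Matching on a.bin_id = b.bin_id. A NULL in a compared column never satisfies the condition.
- a[0] bin_id=1 → 1 match(es) in b → 1 row(s).
- a[1] bin_id=2 → no match.
- a[2] bin_id=9 → no match.
- a[3] bin_id=7 → no match.
- a[4] bin_id=1 → 1 match(es) in b → 1 row(s).
- a[5] bin_id=NULL → no match.
- plus 6 unmatched b row(s), each kept with NULL a columns.
Total: 2 matched + 6 padded = 8 rows.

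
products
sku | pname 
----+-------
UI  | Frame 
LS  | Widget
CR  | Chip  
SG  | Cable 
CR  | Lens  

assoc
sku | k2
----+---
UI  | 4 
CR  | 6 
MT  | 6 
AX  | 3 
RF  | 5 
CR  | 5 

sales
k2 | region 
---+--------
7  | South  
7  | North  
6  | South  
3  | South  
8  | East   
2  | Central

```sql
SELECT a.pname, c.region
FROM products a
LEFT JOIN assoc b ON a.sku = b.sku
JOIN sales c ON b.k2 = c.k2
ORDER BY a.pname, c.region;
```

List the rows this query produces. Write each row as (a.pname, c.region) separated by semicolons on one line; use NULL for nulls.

Joins associate left-to-right: products LEFT JOIN assoc on sku gives 7 intermediate row(s).
Then INNER JOIN `sales c` on k2: keep only rows whose b.k2 appears in c.

(Chip, South); (Lens, South)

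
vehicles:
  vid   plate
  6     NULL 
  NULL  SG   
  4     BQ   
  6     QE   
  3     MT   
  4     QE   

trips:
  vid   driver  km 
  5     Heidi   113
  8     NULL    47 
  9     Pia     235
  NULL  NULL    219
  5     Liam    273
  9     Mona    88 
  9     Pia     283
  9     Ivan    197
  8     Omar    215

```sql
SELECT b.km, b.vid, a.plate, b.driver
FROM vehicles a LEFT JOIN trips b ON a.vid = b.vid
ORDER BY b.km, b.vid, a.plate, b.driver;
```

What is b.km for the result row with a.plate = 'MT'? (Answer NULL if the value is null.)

LEFT JOIN keeps every row from `vehicles`; unmatched rows get NULL for `trips`'s columns.
Matching on a.vid = b.vid. A NULL in a compared column never satisfies the condition.
Matched pairs: 0; unmatched a rows kept: 6.

NULL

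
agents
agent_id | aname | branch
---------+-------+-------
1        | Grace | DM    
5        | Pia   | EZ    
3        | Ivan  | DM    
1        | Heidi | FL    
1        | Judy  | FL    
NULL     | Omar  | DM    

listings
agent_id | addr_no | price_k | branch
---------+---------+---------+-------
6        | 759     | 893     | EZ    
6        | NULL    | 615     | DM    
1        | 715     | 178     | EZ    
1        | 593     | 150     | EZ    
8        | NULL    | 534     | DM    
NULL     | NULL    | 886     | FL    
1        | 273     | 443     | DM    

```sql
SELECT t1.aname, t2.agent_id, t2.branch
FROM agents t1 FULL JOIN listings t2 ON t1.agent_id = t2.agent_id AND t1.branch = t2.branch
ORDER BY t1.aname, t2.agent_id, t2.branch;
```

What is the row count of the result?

12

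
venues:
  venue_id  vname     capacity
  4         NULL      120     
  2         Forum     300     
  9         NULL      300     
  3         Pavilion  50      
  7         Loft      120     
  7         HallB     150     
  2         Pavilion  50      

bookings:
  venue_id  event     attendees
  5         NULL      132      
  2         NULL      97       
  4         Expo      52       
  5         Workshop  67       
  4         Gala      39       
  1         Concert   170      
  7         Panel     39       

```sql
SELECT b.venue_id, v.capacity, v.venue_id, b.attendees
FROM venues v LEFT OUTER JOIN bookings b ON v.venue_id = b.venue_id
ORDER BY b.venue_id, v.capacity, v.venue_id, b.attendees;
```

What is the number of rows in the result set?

LEFT JOIN keeps every row from `venues`; unmatched rows get NULL for `bookings`'s columns.
Matching on v.venue_id = b.venue_id.
- v[0] venue_id=4 → 2 match(es) in b → 2 row(s).
- v[1] venue_id=2 → 1 match(es) in b → 1 row(s).
- v[2] venue_id=9 → no match; kept with NULLs on the b side.
- v[3] venue_id=3 → no match; kept with NULLs on the b side.
- v[4] venue_id=7 → 1 match(es) in b → 1 row(s).
- v[5] venue_id=7 → 1 match(es) in b → 1 row(s).
- v[6] venue_id=2 → 1 match(es) in b → 1 row(s).
Total: 6 matched + 2 padded = 8 rows.

8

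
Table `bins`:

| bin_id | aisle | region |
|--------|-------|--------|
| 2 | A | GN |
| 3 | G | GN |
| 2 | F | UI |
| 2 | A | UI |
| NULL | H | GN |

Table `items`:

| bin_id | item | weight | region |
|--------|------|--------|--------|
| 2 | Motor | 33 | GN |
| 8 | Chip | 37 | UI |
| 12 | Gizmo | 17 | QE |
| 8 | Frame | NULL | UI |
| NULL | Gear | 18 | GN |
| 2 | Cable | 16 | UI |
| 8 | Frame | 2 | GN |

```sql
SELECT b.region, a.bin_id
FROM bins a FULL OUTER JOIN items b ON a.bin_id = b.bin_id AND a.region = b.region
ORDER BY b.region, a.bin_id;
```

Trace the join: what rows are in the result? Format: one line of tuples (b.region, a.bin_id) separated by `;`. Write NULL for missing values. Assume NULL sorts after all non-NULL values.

(GN, 2); (GN, NULL); (GN, NULL); (QE, NULL); (UI, 2); (UI, 2); (UI, NULL); (UI, NULL); (NULL, 3); (NULL, NULL)

FULL OUTER JOIN keeps every row from both sides; unmatched rows get NULL for the other side's columns.
Matching on a.bin_id = b.bin_id AND a.region = b.region. A NULL in a compared column never satisfies the condition.
- a (bin_id=2, region=GN) pairs with 1 row(s) of b.
- a (bin_id=3, region=GN) has no partner → padded with NULL.
- a (bin_id=2, region=UI) pairs with 1 row(s) of b.
- a (bin_id=2, region=UI) pairs with 1 row(s) of b.
- a (bin_id=NULL, region=GN) has no partner → padded with NULL.
- 5 b row(s) had no a match → kept, a columns NULL.
After projecting and ordering:
b.region | a.bin_id
GN | 2
GN | NULL
GN | NULL
QE | NULL
UI | 2
UI | 2
UI | NULL
UI | NULL
NULL | 3
NULL | NULL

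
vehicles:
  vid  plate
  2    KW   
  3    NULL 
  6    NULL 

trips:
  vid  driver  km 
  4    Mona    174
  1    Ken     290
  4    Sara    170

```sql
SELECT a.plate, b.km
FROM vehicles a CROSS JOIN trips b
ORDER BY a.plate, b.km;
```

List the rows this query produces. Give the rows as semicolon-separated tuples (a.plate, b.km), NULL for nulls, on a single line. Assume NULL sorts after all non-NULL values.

CROSS JOIN pairs every row of `vehicles` with every row of `trips`: 3 × 3 = 9 rows.

(KW, 170); (KW, 174); (KW, 290); (NULL, 170); (NULL, 170); (NULL, 174); (NULL, 174); (NULL, 290); (NULL, 290)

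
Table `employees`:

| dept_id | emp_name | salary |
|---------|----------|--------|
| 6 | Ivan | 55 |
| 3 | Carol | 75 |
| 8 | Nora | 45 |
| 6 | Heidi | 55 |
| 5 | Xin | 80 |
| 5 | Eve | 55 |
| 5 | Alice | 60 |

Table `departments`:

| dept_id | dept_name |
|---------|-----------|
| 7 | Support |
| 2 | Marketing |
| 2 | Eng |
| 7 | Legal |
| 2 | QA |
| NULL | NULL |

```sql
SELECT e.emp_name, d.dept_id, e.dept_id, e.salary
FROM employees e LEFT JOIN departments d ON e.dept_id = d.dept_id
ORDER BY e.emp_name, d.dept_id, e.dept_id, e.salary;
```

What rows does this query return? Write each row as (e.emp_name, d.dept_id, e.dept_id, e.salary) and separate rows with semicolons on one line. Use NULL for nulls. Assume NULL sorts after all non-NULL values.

LEFT JOIN keeps every row from `employees`; unmatched rows get NULL for `departments`'s columns.
Matching on e.dept_id = d.dept_id. A NULL in a compared column never satisfies the condition.
- e[0] dept_id=6 → no match; kept with NULLs on the d side.
- e[1] dept_id=3 → no match; kept with NULLs on the d side.
- e[2] dept_id=8 → no match; kept with NULLs on the d side.
- e[3] dept_id=6 → no match; kept with NULLs on the d side.
- e[4] dept_id=5 → no match; kept with NULLs on the d side.
- e[5] dept_id=5 → no match; kept with NULLs on the d side.
- e[6] dept_id=5 → no match; kept with NULLs on the d side.
After projecting and ordering:
e.emp_name | d.dept_id | e.dept_id | e.salary
Alice | NULL | 5 | 60
Carol | NULL | 3 | 75
Eve | NULL | 5 | 55
Heidi | NULL | 6 | 55
Ivan | NULL | 6 | 55
Nora | NULL | 8 | 45
Xin | NULL | 5 | 80

(Alice, NULL, 5, 60); (Carol, NULL, 3, 75); (Eve, NULL, 5, 55); (Heidi, NULL, 6, 55); (Ivan, NULL, 6, 55); (Nora, NULL, 8, 45); (Xin, NULL, 5, 80)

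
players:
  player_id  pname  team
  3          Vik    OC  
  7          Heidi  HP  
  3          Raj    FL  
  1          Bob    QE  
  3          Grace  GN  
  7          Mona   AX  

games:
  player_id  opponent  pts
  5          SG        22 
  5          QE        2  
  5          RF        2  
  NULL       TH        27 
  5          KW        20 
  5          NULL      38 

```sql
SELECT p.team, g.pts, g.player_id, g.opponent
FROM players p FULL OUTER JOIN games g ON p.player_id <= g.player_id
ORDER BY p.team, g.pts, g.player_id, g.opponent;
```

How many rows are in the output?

23

FULL OUTER JOIN keeps every row from both sides; unmatched rows get NULL for the other side's columns.
Matching on p.player_id <= g.player_id. A NULL in a compared column never satisfies the condition.
Matched pairs: 20; unmatched p rows kept: 2; unmatched g rows kept: 1.
Total: 20 matched + 3 padded = 23 rows.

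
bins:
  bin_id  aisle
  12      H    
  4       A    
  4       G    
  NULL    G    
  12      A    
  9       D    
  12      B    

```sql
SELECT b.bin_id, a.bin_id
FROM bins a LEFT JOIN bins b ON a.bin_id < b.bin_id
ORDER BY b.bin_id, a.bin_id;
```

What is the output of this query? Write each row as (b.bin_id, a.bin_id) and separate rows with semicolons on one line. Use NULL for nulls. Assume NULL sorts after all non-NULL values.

LEFT JOIN keeps every row from `bins a`; unmatched rows get NULL for `bins b`'s columns.
Matching on a.bin_id < b.bin_id. A NULL in a compared column never satisfies the condition.
Matched pairs: 11; unmatched a rows kept: 4.

(9, 4); (9, 4); (12, 4); (12, 4); (12, 4); (12, 4); (12, 4); (12, 4); (12, 9); (12, 9); (12, 9); (NULL, 12); (NULL, 12); (NULL, 12); (NULL, NULL)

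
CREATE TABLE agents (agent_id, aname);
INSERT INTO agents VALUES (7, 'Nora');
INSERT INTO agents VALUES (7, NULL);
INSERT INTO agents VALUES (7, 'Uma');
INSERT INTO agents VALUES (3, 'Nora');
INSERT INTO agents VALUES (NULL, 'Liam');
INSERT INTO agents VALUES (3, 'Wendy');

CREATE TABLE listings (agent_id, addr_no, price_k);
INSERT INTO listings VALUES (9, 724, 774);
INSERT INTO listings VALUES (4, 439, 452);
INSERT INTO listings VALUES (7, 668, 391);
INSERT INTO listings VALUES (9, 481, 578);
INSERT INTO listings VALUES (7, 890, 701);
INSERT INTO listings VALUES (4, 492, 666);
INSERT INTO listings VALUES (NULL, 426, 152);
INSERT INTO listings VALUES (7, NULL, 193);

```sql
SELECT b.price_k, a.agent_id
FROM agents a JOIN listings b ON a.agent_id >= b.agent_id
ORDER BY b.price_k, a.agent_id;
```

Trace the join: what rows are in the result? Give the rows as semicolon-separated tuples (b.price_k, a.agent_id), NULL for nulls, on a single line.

INNER JOIN keeps only pairs where the ON condition holds.
Matching on a.agent_id >= b.agent_id. A NULL in a compared column never satisfies the condition.
Matched pairs: 15.

(193, 7); (193, 7); (193, 7); (391, 7); (391, 7); (391, 7); (452, 7); (452, 7); (452, 7); (666, 7); (666, 7); (666, 7); (701, 7); (701, 7); (701, 7)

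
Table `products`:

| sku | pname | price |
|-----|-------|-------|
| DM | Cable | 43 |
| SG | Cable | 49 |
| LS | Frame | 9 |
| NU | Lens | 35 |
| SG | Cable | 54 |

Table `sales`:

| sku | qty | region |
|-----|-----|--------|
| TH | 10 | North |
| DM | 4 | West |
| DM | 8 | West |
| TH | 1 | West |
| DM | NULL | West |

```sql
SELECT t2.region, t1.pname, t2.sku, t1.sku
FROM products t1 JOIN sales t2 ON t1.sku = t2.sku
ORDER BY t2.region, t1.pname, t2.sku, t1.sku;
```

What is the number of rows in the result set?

3

INNER JOIN keeps only pairs where the ON condition holds.
Matching on t1.sku = t2.sku.
Matched pairs: 3.
Total: 3 rows.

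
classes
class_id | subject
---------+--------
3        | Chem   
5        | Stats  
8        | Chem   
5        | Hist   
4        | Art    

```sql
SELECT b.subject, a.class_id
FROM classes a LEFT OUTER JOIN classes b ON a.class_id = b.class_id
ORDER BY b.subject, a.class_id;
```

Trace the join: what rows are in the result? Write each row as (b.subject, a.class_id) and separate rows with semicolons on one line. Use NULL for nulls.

(Art, 4); (Chem, 3); (Chem, 8); (Hist, 5); (Hist, 5); (Stats, 5); (Stats, 5)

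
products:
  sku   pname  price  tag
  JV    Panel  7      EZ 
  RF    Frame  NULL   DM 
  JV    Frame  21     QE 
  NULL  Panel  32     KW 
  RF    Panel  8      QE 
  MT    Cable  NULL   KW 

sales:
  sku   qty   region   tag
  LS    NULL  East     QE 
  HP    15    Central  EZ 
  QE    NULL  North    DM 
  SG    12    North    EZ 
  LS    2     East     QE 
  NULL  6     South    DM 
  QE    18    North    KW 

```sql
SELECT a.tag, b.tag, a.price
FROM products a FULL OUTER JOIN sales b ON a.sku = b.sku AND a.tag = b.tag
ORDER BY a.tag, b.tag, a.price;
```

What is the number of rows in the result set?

13

FULL OUTER JOIN keeps every row from both sides; unmatched rows get NULL for the other side's columns.
Matching on a.sku = b.sku AND a.tag = b.tag. A NULL in a compared column never satisfies the condition.
- a row (sku=JV, tag=EZ): no match → kept, b columns NULL.
- a row (sku=RF, tag=DM): no match → kept, b columns NULL.
- a row (sku=JV, tag=QE): no match → kept, b columns NULL.
- a row (sku=NULL, tag=KW): no match → kept, b columns NULL.
- a row (sku=RF, tag=QE): no match → kept, b columns NULL.
- a row (sku=MT, tag=KW): no match → kept, b columns NULL.
- plus 7 unmatched b row(s), each kept with NULL a columns.
Total: 0 matched + 13 padded = 13 rows.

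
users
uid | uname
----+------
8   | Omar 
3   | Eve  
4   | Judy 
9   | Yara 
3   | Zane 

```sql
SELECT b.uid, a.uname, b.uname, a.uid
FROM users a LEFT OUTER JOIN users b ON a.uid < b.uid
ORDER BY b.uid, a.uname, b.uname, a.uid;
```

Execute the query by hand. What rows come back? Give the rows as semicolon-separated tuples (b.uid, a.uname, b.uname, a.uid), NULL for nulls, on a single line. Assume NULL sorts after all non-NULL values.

LEFT JOIN keeps every row from `users a`; unmatched rows get NULL for `users b`'s columns.
Matching on a.uid < b.uid.
- a (uid=8) pairs with 1 row(s) of b.
- a (uid=3) pairs with 3 row(s) of b.
- a (uid=4) pairs with 2 row(s) of b.
- a (uid=9) has no partner → padded with NULL.
- a (uid=3) pairs with 3 row(s) of b.
After projecting and ordering:
b.uid | a.uname | b.uname | a.uid
4 | Eve | Judy | 3
4 | Zane | Judy | 3
8 | Eve | Omar | 3
8 | Judy | Omar | 4
8 | Zane | Omar | 3
9 | Eve | Yara | 3
9 | Judy | Yara | 4
9 | Omar | Yara | 8
9 | Zane | Yara | 3
NULL | Yara | NULL | 9

(4, Eve, Judy, 3); (4, Zane, Judy, 3); (8, Eve, Omar, 3); (8, Judy, Omar, 4); (8, Zane, Omar, 3); (9, Eve, Yara, 3); (9, Judy, Yara, 4); (9, Omar, Yara, 8); (9, Zane, Yara, 3); (NULL, Yara, NULL, 9)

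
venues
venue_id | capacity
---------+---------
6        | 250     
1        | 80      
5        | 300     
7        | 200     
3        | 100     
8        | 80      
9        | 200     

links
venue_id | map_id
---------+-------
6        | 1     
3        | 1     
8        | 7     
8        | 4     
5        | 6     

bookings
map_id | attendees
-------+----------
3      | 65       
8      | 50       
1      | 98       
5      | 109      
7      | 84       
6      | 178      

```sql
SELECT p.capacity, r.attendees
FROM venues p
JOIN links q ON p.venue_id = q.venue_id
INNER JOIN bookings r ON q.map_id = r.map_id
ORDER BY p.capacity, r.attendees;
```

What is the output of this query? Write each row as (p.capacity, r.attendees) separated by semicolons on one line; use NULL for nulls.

Step 1 — p INNER JOIN q on venue_id → 5 row(s).
Then INNER JOIN `bookings r` on map_id: keep only rows whose q.map_id appears in r.

(80, 84); (100, 98); (250, 98); (300, 178)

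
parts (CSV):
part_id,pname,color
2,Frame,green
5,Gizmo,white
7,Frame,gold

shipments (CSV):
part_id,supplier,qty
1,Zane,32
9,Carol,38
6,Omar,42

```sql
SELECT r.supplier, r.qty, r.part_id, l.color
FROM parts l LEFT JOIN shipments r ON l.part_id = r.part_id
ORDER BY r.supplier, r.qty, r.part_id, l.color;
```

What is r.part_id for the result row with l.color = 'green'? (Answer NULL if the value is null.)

NULL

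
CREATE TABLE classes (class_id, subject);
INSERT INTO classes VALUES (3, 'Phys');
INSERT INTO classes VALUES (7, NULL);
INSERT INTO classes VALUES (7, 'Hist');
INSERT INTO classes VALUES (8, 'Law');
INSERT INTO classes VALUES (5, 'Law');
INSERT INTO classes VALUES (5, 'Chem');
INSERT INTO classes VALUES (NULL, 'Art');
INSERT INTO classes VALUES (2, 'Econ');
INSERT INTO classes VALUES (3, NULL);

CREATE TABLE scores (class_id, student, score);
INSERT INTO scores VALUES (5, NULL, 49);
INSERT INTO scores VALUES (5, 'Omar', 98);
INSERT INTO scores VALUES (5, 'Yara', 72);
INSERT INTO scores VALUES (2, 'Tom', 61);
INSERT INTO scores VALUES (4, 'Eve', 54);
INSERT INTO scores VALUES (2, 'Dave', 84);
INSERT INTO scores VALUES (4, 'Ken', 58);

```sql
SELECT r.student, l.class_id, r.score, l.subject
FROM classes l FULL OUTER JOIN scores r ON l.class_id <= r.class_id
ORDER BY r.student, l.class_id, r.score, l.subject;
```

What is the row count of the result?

27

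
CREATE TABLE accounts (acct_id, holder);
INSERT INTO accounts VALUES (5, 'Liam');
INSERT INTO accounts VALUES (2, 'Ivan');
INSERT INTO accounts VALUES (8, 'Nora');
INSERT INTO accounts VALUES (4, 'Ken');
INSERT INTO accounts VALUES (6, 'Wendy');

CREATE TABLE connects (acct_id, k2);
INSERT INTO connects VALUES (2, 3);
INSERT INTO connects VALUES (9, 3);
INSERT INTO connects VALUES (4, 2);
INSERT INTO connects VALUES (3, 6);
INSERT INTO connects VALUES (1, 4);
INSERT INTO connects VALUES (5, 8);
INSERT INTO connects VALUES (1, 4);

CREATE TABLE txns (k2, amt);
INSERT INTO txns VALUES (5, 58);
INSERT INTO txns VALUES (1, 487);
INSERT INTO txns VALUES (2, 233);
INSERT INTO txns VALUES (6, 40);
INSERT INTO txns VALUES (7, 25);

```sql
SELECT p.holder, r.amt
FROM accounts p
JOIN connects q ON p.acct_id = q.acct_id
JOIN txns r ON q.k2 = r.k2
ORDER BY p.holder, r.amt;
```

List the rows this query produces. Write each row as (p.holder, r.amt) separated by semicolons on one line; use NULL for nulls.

(Ken, 233)

Step 1 — p INNER JOIN q on acct_id → 3 row(s).
Then INNER JOIN `txns r` on k2: keep only rows whose q.k2 appears in r.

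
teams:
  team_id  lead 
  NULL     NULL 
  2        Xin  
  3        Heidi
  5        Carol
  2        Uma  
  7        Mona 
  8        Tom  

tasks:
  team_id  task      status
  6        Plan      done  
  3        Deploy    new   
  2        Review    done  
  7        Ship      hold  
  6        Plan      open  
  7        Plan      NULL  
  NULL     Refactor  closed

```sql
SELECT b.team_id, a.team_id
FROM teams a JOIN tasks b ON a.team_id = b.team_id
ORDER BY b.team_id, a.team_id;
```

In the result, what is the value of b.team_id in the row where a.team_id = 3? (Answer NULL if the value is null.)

INNER JOIN keeps only pairs where the ON condition holds.
Matching on a.team_id = b.team_id. A NULL in a compared column never satisfies the condition.
- team_id=NULL: no matching b row, dropped.
- team_id=2: 1 matching b row(s), so 1 row(s) emitted.
- team_id=3: 1 matching b row(s), so 1 row(s) emitted.
- team_id=5: no matching b row, dropped.
- team_id=2: 1 matching b row(s), so 1 row(s) emitted.
- team_id=7: 2 matching b row(s), so 2 row(s) emitted.
- team_id=8: no matching b row, dropped.

3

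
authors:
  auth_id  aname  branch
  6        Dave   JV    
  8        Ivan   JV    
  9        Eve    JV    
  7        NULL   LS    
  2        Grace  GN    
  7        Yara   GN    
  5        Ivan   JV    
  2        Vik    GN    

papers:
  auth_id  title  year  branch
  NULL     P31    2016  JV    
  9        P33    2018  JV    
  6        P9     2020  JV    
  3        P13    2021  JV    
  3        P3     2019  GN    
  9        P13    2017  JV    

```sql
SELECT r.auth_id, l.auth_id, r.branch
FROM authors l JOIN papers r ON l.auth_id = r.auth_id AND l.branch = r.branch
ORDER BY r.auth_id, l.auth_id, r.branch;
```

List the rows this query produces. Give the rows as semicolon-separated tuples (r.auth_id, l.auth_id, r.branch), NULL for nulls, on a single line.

(6, 6, JV); (9, 9, JV); (9, 9, JV)

INNER JOIN keeps only pairs where the ON condition holds.
Matching on l.auth_id = r.auth_id AND l.branch = r.branch. A NULL in a compared column never satisfies the condition.
Matched pairs: 3.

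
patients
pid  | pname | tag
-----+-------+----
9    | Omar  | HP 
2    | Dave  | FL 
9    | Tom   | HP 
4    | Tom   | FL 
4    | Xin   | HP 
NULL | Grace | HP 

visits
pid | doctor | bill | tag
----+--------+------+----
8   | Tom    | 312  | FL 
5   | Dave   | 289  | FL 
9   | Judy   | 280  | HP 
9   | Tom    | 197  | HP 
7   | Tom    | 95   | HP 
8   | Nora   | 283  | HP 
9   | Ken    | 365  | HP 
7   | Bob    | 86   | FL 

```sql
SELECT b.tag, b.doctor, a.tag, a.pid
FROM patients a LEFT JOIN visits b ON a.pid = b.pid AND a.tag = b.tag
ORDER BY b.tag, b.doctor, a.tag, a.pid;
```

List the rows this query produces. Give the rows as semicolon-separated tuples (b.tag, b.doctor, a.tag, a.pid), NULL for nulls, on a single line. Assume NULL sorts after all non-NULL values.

(HP, Judy, HP, 9); (HP, Judy, HP, 9); (HP, Ken, HP, 9); (HP, Ken, HP, 9); (HP, Tom, HP, 9); (HP, Tom, HP, 9); (NULL, NULL, FL, 2); (NULL, NULL, FL, 4); (NULL, NULL, HP, 4); (NULL, NULL, HP, NULL)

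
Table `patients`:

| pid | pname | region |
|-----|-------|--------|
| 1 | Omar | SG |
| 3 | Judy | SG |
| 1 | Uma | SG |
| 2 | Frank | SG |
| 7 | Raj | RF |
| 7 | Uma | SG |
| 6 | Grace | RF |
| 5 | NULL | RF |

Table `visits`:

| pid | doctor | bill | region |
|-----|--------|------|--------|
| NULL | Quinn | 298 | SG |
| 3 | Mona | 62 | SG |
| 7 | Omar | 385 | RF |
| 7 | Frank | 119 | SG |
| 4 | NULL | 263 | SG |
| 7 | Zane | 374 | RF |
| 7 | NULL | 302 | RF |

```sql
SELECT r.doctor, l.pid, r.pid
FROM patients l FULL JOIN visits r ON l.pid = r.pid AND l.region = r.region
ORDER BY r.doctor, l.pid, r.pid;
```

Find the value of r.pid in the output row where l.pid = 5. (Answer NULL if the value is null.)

NULL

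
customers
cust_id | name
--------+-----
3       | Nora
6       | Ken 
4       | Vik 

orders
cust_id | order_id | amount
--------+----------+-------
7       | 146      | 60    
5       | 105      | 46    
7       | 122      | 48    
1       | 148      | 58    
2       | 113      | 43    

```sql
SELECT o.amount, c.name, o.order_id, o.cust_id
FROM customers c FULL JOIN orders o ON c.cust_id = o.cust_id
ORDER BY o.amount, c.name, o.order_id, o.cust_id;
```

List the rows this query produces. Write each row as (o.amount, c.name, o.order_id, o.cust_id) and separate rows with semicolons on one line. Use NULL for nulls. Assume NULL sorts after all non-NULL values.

(43, NULL, 113, 2); (46, NULL, 105, 5); (48, NULL, 122, 7); (58, NULL, 148, 1); (60, NULL, 146, 7); (NULL, Ken, NULL, NULL); (NULL, Nora, NULL, NULL); (NULL, Vik, NULL, NULL)

FULL OUTER JOIN keeps every row from both sides; unmatched rows get NULL for the other side's columns.
Matching on c.cust_id = o.cust_id.
- c (cust_id=3) has no partner → padded with NULL.
- c (cust_id=6) has no partner → padded with NULL.
- c (cust_id=4) has no partner → padded with NULL.
- 5 row(s) from o found no c partner → padded with NULL.
After projecting and ordering:
o.amount | c.name | o.order_id | o.cust_id
43 | NULL | 113 | 2
46 | NULL | 105 | 5
48 | NULL | 122 | 7
58 | NULL | 148 | 1
60 | NULL | 146 | 7
NULL | Ken | NULL | NULL
NULL | Nora | NULL | NULL
NULL | Vik | NULL | NULL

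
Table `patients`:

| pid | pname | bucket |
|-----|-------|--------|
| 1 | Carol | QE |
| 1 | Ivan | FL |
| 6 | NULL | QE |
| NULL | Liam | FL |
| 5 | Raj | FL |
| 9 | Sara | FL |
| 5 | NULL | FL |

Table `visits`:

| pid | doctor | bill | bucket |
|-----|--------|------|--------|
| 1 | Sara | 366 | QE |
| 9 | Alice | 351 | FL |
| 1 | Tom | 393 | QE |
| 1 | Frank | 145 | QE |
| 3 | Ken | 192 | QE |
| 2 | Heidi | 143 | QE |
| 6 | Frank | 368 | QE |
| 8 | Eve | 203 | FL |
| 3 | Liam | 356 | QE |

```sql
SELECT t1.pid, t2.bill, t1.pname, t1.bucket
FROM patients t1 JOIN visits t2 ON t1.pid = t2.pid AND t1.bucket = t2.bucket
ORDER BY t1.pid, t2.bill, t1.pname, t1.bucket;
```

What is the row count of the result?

5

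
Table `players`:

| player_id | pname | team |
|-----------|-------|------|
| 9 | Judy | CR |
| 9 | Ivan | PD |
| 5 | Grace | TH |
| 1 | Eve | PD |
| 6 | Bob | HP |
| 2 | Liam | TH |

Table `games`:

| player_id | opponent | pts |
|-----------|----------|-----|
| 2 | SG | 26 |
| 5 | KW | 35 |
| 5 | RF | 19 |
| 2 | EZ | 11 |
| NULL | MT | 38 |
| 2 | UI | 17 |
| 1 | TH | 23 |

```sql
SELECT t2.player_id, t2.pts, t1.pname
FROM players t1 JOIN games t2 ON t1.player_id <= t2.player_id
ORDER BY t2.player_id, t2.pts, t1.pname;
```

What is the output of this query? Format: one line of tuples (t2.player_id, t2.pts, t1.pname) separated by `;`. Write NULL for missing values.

INNER JOIN keeps only pairs where the ON condition holds.
Matching on t1.player_id <= t2.player_id. A NULL in a compared column never satisfies the condition.
- t1[0] player_id=9 → no match; dropped.
- t1[1] player_id=9 → no match; dropped.
- t1[2] player_id=5 → 2 match(es) in t2 → 2 row(s).
- t1[3] player_id=1 → 6 match(es) in t2 → 6 row(s).
- t1[4] player_id=6 → no match; dropped.
- t1[5] player_id=2 → 5 match(es) in t2 → 5 row(s).

(1, 23, Eve); (2, 11, Eve); (2, 11, Liam); (2, 17, Eve); (2, 17, Liam); (2, 26, Eve); (2, 26, Liam); (5, 19, Eve); (5, 19, Grace); (5, 19, Liam); (5, 35, Eve); (5, 35, Grace); (5, 35, Liam)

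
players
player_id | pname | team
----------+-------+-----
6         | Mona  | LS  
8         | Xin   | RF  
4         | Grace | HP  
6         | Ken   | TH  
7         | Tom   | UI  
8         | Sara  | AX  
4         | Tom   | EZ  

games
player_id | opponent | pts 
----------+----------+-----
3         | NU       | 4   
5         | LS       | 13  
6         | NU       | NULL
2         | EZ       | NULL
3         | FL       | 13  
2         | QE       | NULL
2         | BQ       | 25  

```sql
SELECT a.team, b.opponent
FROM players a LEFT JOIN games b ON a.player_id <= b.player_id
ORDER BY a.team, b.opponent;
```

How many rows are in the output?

9

LEFT JOIN keeps every row from `players`; unmatched rows get NULL for `games`'s columns.
Matching on a.player_id <= b.player_id.
- a (player_id=6) pairs with 1 row(s) of b.
- a (player_id=8) has no partner → padded with NULL.
- a (player_id=4) pairs with 2 row(s) of b.
- a (player_id=6) pairs with 1 row(s) of b.
- a (player_id=7) has no partner → padded with NULL.
- a (player_id=8) has no partner → padded with NULL.
- a (player_id=4) pairs with 2 row(s) of b.
Total: 6 matched + 3 padded = 9 rows.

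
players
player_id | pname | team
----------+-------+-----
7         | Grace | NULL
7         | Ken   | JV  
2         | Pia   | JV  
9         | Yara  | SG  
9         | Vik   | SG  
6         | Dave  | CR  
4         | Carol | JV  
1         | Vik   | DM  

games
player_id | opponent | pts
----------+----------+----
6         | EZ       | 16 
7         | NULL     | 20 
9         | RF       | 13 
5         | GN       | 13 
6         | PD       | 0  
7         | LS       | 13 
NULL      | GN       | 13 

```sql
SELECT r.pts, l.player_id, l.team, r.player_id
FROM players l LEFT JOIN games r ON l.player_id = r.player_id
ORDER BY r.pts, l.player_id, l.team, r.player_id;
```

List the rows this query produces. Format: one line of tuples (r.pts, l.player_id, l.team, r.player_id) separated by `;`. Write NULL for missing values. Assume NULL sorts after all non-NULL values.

(0, 6, CR, 6); (13, 7, JV, 7); (13, 7, NULL, 7); (13, 9, SG, 9); (13, 9, SG, 9); (16, 6, CR, 6); (20, 7, JV, 7); (20, 7, NULL, 7); (NULL, 1, DM, NULL); (NULL, 2, JV, NULL); (NULL, 4, JV, NULL)

LEFT JOIN keeps every row from `players`; unmatched rows get NULL for `games`'s columns.
Matching on l.player_id = r.player_id. A NULL in a compared column never satisfies the condition.
- l (player_id=7) pairs with 2 row(s) of r.
- l (player_id=7) pairs with 2 row(s) of r.
- l (player_id=2) has no partner → padded with NULL.
- l (player_id=9) pairs with 1 row(s) of r.
- l (player_id=9) pairs with 1 row(s) of r.
- l (player_id=6) pairs with 2 row(s) of r.
- l (player_id=4) has no partner → padded with NULL.
- l (player_id=1) has no partner → padded with NULL.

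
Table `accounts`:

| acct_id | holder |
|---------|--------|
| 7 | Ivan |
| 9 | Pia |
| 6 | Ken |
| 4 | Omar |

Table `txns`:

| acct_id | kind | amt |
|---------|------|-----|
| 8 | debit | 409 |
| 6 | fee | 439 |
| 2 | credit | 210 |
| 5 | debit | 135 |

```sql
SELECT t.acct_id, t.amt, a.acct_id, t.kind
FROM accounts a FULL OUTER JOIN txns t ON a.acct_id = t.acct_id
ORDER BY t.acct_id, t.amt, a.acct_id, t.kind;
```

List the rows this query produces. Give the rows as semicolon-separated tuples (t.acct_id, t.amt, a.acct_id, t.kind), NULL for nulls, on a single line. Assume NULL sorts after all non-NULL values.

(2, 210, NULL, credit); (5, 135, NULL, debit); (6, 439, 6, fee); (8, 409, NULL, debit); (NULL, NULL, 4, NULL); (NULL, NULL, 7, NULL); (NULL, NULL, 9, NULL)

FULL OUTER JOIN keeps every row from both sides; unmatched rows get NULL for the other side's columns.
Matching on a.acct_id = t.acct_id.
- a row (acct_id=7): no match → kept, t columns NULL.
- a row (acct_id=9): no match → kept, t columns NULL.
- a row (acct_id=6): matches 1 t row(s) → 1 output row(s).
- a row (acct_id=4): no match → kept, t columns NULL.
- 3 row(s) from t found no a partner → padded with NULL.
After projecting and ordering:
t.acct_id | t.amt | a.acct_id | t.kind
2 | 210 | NULL | credit
5 | 135 | NULL | debit
6 | 439 | 6 | fee
8 | 409 | NULL | debit
NULL | NULL | 4 | NULL
NULL | NULL | 7 | NULL
NULL | NULL | 9 | NULL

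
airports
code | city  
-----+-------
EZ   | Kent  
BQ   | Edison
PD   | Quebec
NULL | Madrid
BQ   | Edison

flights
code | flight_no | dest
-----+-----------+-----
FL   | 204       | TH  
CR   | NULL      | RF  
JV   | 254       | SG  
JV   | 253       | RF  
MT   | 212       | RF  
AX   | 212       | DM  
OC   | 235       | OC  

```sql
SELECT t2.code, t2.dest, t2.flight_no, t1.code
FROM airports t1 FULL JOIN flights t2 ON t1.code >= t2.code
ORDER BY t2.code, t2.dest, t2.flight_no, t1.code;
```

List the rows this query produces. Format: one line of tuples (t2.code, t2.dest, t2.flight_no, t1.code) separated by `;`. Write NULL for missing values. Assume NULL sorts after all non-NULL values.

(AX, DM, 212, BQ); (AX, DM, 212, BQ); (AX, DM, 212, EZ); (AX, DM, 212, PD); (CR, RF, NULL, EZ); (CR, RF, NULL, PD); (FL, TH, 204, PD); (JV, RF, 253, PD); (JV, SG, 254, PD); (MT, RF, 212, PD); (OC, OC, 235, PD); (NULL, NULL, NULL, NULL)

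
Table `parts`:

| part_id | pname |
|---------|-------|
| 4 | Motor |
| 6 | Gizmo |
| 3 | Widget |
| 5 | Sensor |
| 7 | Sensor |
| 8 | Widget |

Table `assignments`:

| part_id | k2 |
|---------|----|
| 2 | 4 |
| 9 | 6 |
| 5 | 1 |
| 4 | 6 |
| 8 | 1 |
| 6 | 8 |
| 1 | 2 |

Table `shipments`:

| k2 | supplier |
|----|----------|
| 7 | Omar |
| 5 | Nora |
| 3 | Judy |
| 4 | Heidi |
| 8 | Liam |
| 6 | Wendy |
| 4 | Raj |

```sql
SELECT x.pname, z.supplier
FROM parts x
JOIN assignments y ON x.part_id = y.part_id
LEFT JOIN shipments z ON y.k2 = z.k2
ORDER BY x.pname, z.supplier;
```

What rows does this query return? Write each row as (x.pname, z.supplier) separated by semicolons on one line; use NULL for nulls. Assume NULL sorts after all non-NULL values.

(Gizmo, Liam); (Motor, Wendy); (Sensor, NULL); (Widget, NULL)

Evaluate left to right. First `parts x INNER JOIN assignments y` on part_id: 4 row(s).
Then LEFT JOIN `shipments z` on k2: each of those 4 rows is kept; rows whose y.k2 has no match in z get NULL for z's columns.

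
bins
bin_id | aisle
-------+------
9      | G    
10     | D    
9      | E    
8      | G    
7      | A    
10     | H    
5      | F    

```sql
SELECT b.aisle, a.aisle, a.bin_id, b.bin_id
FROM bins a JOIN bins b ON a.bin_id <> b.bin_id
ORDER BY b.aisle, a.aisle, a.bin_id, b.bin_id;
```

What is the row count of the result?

38

INNER JOIN keeps only pairs where the ON condition holds.
Matching on a.bin_id <> b.bin_id.
- a[0] bin_id=9 → 5 match(es) in b → 5 row(s).
- a[1] bin_id=10 → 5 match(es) in b → 5 row(s).
- a[2] bin_id=9 → 5 match(es) in b → 5 row(s).
- a[3] bin_id=8 → 6 match(es) in b → 6 row(s).
- a[4] bin_id=7 → 6 match(es) in b → 6 row(s).
- a[5] bin_id=10 → 5 match(es) in b → 5 row(s).
- a[6] bin_id=5 → 6 match(es) in b → 6 row(s).
Total: 38 rows.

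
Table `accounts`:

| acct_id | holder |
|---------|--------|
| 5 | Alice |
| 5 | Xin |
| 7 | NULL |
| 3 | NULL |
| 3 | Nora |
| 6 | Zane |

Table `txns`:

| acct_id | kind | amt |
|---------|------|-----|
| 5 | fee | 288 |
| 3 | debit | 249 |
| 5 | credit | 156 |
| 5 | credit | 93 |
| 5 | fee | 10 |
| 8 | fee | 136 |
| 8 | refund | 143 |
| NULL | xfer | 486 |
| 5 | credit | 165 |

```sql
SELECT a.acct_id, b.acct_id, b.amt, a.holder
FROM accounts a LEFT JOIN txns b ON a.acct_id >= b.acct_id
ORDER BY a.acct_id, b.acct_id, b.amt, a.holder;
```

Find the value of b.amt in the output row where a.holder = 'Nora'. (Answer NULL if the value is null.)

LEFT JOIN keeps every row from `accounts`; unmatched rows get NULL for `txns`'s columns.
Matching on a.acct_id >= b.acct_id. A NULL in a compared column never satisfies the condition.
- a (acct_id=5) pairs with 6 row(s) of b.
- a (acct_id=5) pairs with 6 row(s) of b.
- a (acct_id=7) pairs with 6 row(s) of b.
- a (acct_id=3) pairs with 1 row(s) of b.
- a (acct_id=3) pairs with 1 row(s) of b.
- a (acct_id=6) pairs with 6 row(s) of b.

249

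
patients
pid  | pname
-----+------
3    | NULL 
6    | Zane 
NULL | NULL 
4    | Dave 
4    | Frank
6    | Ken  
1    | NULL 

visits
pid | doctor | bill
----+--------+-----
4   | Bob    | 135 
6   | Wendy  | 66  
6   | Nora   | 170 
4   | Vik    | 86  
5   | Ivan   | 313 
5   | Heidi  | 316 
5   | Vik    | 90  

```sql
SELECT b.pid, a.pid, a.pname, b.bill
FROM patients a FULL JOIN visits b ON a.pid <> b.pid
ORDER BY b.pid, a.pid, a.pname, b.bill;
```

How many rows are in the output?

FULL OUTER JOIN keeps every row from both sides; unmatched rows get NULL for the other side's columns.
Matching on a.pid <> b.pid. A NULL in a compared column never satisfies the condition.
- pid=3: 7 matching b row(s), so 7 row(s) emitted.
- pid=6: 5 matching b row(s), so 5 row(s) emitted.
- pid=NULL: no b row matches, row kept with b columns NULL.
- pid=4: 5 matching b row(s), so 5 row(s) emitted.
- pid=4: 5 matching b row(s), so 5 row(s) emitted.
- pid=6: 5 matching b row(s), so 5 row(s) emitted.
- pid=1: 7 matching b row(s), so 7 row(s) emitted.
Total: 34 matched + 1 padded = 35 rows.

35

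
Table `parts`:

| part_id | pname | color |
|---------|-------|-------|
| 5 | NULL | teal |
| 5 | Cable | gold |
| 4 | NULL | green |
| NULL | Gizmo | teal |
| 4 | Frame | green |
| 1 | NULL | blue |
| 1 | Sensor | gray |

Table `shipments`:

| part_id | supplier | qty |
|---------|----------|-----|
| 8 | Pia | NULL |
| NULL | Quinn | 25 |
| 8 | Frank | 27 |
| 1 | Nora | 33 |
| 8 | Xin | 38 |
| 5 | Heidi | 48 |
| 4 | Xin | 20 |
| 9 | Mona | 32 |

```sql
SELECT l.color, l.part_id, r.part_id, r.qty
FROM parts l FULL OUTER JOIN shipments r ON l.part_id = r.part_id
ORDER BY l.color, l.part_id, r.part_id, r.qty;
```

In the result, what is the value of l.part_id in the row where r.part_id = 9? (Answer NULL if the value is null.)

NULL

FULL OUTER JOIN keeps every row from both sides; unmatched rows get NULL for the other side's columns.
Matching on l.part_id = r.part_id. A NULL in a compared column never satisfies the condition.
Matched pairs: 6; unmatched l rows kept: 1; unmatched r rows kept: 5.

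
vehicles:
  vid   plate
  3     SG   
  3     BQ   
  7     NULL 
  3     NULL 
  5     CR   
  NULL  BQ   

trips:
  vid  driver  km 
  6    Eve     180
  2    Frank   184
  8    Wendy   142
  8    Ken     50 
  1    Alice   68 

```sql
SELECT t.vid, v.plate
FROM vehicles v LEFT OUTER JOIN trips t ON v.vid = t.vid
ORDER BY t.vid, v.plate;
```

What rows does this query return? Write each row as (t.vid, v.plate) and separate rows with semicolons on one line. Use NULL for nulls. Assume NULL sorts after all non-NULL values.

LEFT JOIN keeps every row from `vehicles`; unmatched rows get NULL for `trips`'s columns.
Matching on v.vid = t.vid. A NULL in a compared column never satisfies the condition.
- vid=3: no t row matches, row kept with t columns NULL.
- vid=3: no t row matches, row kept with t columns NULL.
- vid=7: no t row matches, row kept with t columns NULL.
- vid=3: no t row matches, row kept with t columns NULL.
- vid=5: no t row matches, row kept with t columns NULL.
- vid=NULL: no t row matches, row kept with t columns NULL.
After projecting and ordering:
t.vid | v.plate
NULL | BQ
NULL | BQ
NULL | CR
NULL | SG
NULL | NULL
NULL | NULL

(NULL, BQ); (NULL, BQ); (NULL, CR); (NULL, SG); (NULL, NULL); (NULL, NULL)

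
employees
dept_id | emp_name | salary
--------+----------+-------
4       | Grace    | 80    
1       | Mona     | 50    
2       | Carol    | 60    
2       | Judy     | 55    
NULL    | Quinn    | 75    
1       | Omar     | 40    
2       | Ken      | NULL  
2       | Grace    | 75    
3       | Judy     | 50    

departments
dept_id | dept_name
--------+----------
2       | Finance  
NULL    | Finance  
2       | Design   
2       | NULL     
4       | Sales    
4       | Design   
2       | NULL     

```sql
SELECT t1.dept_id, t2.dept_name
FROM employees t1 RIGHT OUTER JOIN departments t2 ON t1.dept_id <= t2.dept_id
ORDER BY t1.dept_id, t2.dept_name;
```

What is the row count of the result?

41

RIGHT JOIN keeps every row from `departments`; unmatched rows get NULL for `employees`'s columns.
Matching on t1.dept_id <= t2.dept_id. A NULL in a compared column never satisfies the condition.
Matched pairs: 40; unmatched t2 rows kept: 1.
Total: 40 matched + 1 padded = 41 rows.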